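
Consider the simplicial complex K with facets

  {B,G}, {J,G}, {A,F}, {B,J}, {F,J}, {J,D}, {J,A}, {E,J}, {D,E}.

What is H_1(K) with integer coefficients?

K has 7 vertices, 9 edges.
rank ∂_1 = 6, rank ∂_2 = 0 ⇒ b_1 = 9 − 6 − 0 = 3. So H_1 ≅ Z^3.

H_1 ≅ Z^3.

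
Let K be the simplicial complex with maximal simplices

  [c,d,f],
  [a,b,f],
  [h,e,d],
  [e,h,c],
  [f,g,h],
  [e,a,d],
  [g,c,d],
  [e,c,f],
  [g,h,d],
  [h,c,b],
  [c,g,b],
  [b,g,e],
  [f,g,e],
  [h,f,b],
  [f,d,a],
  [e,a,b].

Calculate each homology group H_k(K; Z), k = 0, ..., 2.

Order the vertices as a < b < c < d < e < f < g < h. Listing each simplex with vertices in this order, K has dimension 2 with simplices:

  0-simplices (8): a, b, c, d, e, f, g, h
  1-simplices (24): ab, ad, ae, af, bc, be, bf, bg, bh, cd, ce, cf, cg, ch, de, df, dg, dh, ef, eg, eh, fg, fh, gh
  2-simplices (16): abe, abf, ade, adf, bcg, bch, beg, bfh, cdf, cdg, cef, ceh, deh, dgh, efg, fgh

giving chain groups C_0 ≅ Z^8, C_1 ≅ Z^24, C_2 ≅ Z^16.

The boundary map ∂_1: C_1 → C_0 is given by ∂[p,q] = [q] − [p].
This gives a 8×24 integer matrix of rank 7; reducing to Smith normal form yields diagonal entries (1,1,1,1,1,1,1).

Boundary ∂_2: C_2 → C_1 sends each 2-simplex [p,q,r] to [q,r] − [p,r] + [p,q]. For instance
  ∂ceh = eh − ch + ce,
  ∂cef = ef − cf + ce.
The resulting 24×16 matrix has rank 15, and its Smith normal form has invariant factors (1,1,1,1,1,1,1,1,1,1,1,1,1,1,1).

From H_k ≅ ker(∂_k) / im(∂_{k+1}) we obtain:

  H_0: rank C_0 − rank ∂_1 = 8 − 7 = 1, and the invariant factors of ∂_1 are all 1, so H_0 = Z.
  H_1: rank ker ∂_1 − rank ∂_2 = (24 − 7) − 15 = 2, and the invariant factors of ∂_2 are all 1, so H_1 = Z^2.
  H_2: rank ker ∂_2 − rank ∂_3 = (16 − 15) − 0 = 1, and there is no ∂_3, so H_2 = Z.

H_0 ≅ Z,  H_1 ≅ Z^2,  H_2 ≅ Z.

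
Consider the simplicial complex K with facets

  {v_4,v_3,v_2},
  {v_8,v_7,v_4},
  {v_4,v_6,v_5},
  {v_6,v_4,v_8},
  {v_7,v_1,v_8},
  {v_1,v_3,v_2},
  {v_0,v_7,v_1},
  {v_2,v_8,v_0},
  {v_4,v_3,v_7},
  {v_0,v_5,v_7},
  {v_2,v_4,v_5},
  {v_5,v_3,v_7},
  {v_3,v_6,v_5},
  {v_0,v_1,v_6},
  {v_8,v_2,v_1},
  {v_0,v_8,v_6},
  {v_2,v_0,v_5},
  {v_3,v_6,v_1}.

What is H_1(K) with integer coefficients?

H_1 ≅ Z ⊕ Z/2Z.

Fix the vertex order v_0 < v_1 < v_2 < v_3 < v_4 < v_5 < v_6 < v_7 < v_8 and write every simplex with vertices in increasing order. Then dim K = 2 and the simplices of K are:

  0-simplices (9): [v_0], [v_1], [v_2], [v_3], [v_4], [v_5], [v_6], [v_7], [v_8]
  1-simplices (27): (27 of them)
  2-simplices (18): (18 of them)

so the chain groups are C_0 ≅ Z^9, C_1 ≅ Z^27, C_2 ≅ Z^18.

The boundary map ∂_1: C_1 → C_0 is given by ∂[p,q] = [q] − [p].
This gives a 9×27 integer matrix of rank 8; reducing to Smith normal form yields diagonal entries (1,1,1,1,1,1,1,1).

The boundary map ∂_2: C_2 → C_1 maps a triangle to the signed sum of its edges. For instance
  ∂[v_0,v_2,v_8] = [v_2,v_8] − [v_0,v_8] + [v_0,v_2],
  ∂[v_0,v_2,v_5] = [v_2,v_5] − [v_0,v_5] + [v_0,v_2].
This gives a 27×18 integer matrix of rank 18; reducing to Smith normal form yields diagonal entries (1,1,1,1,1,1,1,1,1,1,1,1,1,1,1,1,1,2).

Now H_k = ker ∂_k / im ∂_{k+1}, so:

  H_1: rank ker ∂_1 − rank ∂_2 = (27 − 8) − 18 = 1, and ∂_2 has invariant factor 2 > 1, so H_1 ≅ Z ⊕ Z/2Z.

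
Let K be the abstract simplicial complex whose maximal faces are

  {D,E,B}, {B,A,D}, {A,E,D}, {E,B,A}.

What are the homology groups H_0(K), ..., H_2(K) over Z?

H_0 ≅ Z,  H_1 = 0,  H_2 ≅ Z.

Take the total order A < B < D < E on the vertex set. Then K (dimension 2) consists of the simplices:

  0-simplices (4): A, B, D, E
  1-simplices (6): AB, AD, AE, BD, BE, DE
  2-simplices (4): ABD, ABE, ADE, BDE

so the chain groups are C_0 ≅ Z^4, C_1 ≅ Z^6, C_2 ≅ Z^4.

The boundary map ∂_1: C_1 → C_0 maps an edge to its endpoints' difference, ∂[p,q] = q − p. For instance
  ∂BE = E − B.
The resulting 4×6 matrix has rank 3, and its Smith normal form has invariant factors (1,1,1).

Boundary ∂_2: C_2 → C_1 sends each 2-simplex [p,q,r] to [q,r] − [p,r] + [p,q]. For instance
  ∂ADE = DE − AE + AD,
  ∂BDE = DE − BE + BD.
The 6×4 boundary matrix has rank 3 and Smith normal form diag(1,1,1).

Computing H_k = (kernel of ∂_k) / (image of ∂_{k+1}):

  H_0: rank C_0 − rank ∂_1 = 4 − 3 = 1, and the invariant factors of ∂_1 are all 1, so H_0 ≅ Z.
  H_1: rank ker ∂_1 − rank ∂_2 = (6 − 3) − 3 = 0, and the invariant factors of ∂_2 are all 1, so H_1 ≅ 0.
  H_2: rank ker ∂_2 − rank ∂_3 = (4 − 3) − 0 = 1, and there is no ∂_3, so H_2 ≅ Z.

As a check, the Euler characteristic is 4 − 6 + 4 = 2, which agrees with 1 − 0 + 1 = 2.
(K is a triangulation of the 2-sphere S^2.)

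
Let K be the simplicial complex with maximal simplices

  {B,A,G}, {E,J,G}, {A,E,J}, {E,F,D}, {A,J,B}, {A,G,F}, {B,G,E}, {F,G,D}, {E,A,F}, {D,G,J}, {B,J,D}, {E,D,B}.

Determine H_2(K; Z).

H_2 ≅ 0.

K has 7 vertices, 18 edges, 12 triangles.
rank ∂_2 = 12, rank ∂_3 = 0 ⇒ b_2 = 12 − 12 − 0 = 0. So H_2 = 0.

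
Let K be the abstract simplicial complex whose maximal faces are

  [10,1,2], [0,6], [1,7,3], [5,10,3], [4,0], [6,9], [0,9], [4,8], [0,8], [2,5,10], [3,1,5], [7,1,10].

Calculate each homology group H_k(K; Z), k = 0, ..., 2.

K has 11 vertices, 18 edges, 6 triangles.
rank ∂_0 = 0, rank ∂_1 = 9 ⇒ b_0 = 11 − 0 − 9 = 2; all invariant factors of ∂_1 are 1 so no torsion. So H_0 ≅ Z^2.
rank ∂_1 = 9, rank ∂_2 = 6 ⇒ b_1 = 18 − 9 − 6 = 3; all invariant factors of ∂_2 are 1 so no torsion. So H_1 ≅ Z^3.
rank ∂_2 = 6, rank ∂_3 = 0 ⇒ b_2 = 6 − 6 − 0 = 0. So H_2 ≅ 0.

H_0 = Z^2,  H_1 = Z^3,  H_2 = 0.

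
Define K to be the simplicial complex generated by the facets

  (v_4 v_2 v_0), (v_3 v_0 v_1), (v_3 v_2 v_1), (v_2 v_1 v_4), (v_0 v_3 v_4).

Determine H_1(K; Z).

K has 5 vertices, 10 edges, 5 triangles.
rank ∂_1 = 4, rank ∂_2 = 5 ⇒ b_1 = 10 − 4 − 5 = 1; all invariant factors of ∂_2 are 1 so no torsion. So H_1 ≅ Z.

H_1 ≅ Z.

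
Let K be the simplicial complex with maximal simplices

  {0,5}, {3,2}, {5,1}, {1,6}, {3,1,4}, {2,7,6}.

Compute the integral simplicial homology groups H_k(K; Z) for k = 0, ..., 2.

Fix the vertex order 0 < 1 < 2 < 3 < 4 < 5 < 6 < 7 and write every simplex with vertices in increasing order. Then dim K = 2 and the simplices of K are:

  0-simplices (8): [0], [1], [2], [3], [4], [5], [6], [7]
  1-simplices (10): [0,5], [1,3], [1,4], [1,5], [1,6], [2,3], [2,6], [2,7], [3,4], [6,7]
  2-simplices (2): [1,3,4], [2,6,7]

giving chain groups C_0 ≅ Z^8, C_1 ≅ Z^10, C_2 ≅ Z^2.

The boundary map ∂_1: C_1 → C_0 maps an edge to its endpoints' difference, ∂[p,q] = q − p.
This gives a 8×10 integer matrix of rank 7; reducing to Smith normal form yields diagonal entries (1,1,1,1,1,1,1).

Boundary ∂_2: C_2 → C_1 sends each 2-simplex [p,q,r] to [q,r] − [p,r] + [p,q]. For instance
  ∂[1,3,4] = [3,4] − [1,4] + [1,3],
  ∂[2,6,7] = [6,7] − [2,7] + [2,6].
This gives a 10×2 integer matrix of rank 2; reducing to Smith normal form yields diagonal entries (1,1).

From H_k ≅ ker(∂_k) / im(∂_{k+1}) we obtain:

  H_0: rank C_0 − rank ∂_1 = 8 − 7 = 1, and the invariant factors of ∂_1 are all 1, so H_0 ≅ Z.
  H_1: rank ker ∂_1 − rank ∂_2 = (10 − 7) − 2 = 1, and the invariant factors of ∂_2 are all 1, so H_1 ≅ Z.
  H_2: rank ker ∂_2 − rank ∂_3 = (2 − 2) − 0 = 0, and there is no ∂_3, so H_2 ≅ 0.

H_0 ≅ Z,  H_1 ≅ Z,  H_2 = 0.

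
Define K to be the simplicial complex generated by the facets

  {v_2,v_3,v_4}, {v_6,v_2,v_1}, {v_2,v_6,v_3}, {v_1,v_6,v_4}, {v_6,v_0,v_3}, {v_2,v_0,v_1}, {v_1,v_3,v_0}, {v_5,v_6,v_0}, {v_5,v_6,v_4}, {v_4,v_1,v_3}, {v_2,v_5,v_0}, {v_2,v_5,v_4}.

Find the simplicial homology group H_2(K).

Order the vertices as v_0 < v_1 < v_2 < v_3 < v_4 < v_5 < v_6. Listing each simplex with vertices in this order, K has dimension 2 with simplices:

  0-simplices (7): [v_0], [v_1], [v_2], [v_3], [v_4], [v_5], [v_6]
  1-simplices (18): (18 of them)
  2-simplices (12): (12 of them)

so the chain groups are C_0 ≅ Z^7, C_1 ≅ Z^18, C_2 ≅ Z^12.

∂_1: C_1 → C_0 maps an edge to its endpoints' difference, ∂[p,q] = q − p. For instance
  ∂[v_2,v_3] = [v_3] − [v_2].
As a 7×18 matrix over Z this has rank 6, with invariant factors (1,1,1,1,1,1).

Boundary ∂_2: C_2 → C_1 sends each 2-simplex [p,q,r] to [q,r] − [p,r] + [p,q]. For instance
  ∂[v_1,v_2,v_6] = [v_2,v_6] − [v_1,v_6] + [v_1,v_2],
  ∂[v_2,v_3,v_4] = [v_3,v_4] − [v_2,v_4] + [v_2,v_3].
The 18×12 boundary matrix has rank 12 and Smith normal form diag(1,1,1,1,1,1,1,1,1,1,1,2).

Now H_k = ker ∂_k / im ∂_{k+1}, so:

  H_2: rank ker ∂_2 − rank ∂_3 = (12 − 12) − 0 = 0, and there is no ∂_3, so H_2 = 0.

H_2 ≅ 0.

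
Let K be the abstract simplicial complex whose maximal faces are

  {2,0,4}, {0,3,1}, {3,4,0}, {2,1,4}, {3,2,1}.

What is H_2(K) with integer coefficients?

We work with the vertex ordering 0 < 1 < 2 < 3 < 4. The simplices of K, each written with vertices in increasing order, are:

  0-simplices (5): [0], [1], [2], [3], [4]
  1-simplices (10): [0,1], [0,2], [0,3], [0,4], [1,2], [1,3], [1,4], [2,3], [2,4], [3,4]
  2-simplices (5): [0,1,3], [0,2,4], [0,3,4], [1,2,3], [1,2,4]

giving chain groups C_0 ≅ Z^5, C_1 ≅ Z^10, C_2 ≅ Z^5.

Boundary ∂_1: C_1 → C_0 sends each edge [p,q] (with p < q) to q − p. For instance
  ∂[1,4] = [4] − [1].
As a 5×10 matrix over Z this has rank 4, with invariant factors (1,1,1,1).

∂_2: C_2 → C_1 sends each 2-simplex [p,q,r] to [q,r] − [p,r] + [p,q]. For instance
  ∂[0,1,3] = [1,3] − [0,3] + [0,1],
  ∂[1,2,3] = [2,3] − [1,3] + [1,2].
This gives a 10×5 integer matrix of rank 5; reducing to Smith normal form yields diagonal entries (1,1,1,1,1).

From H_k ≅ ker(∂_k) / im(∂_{k+1}) we obtain:

  H_2: rank ker ∂_2 − rank ∂_3 = (5 − 5) − 0 = 0, and there is no ∂_3, so H_2 ≅ 0.

(K is a triangulation of the Möbius band.)

H_2 = 0.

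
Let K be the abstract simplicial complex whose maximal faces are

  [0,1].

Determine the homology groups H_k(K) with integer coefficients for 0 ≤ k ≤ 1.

H_0 = Z,  H_1 = 0.

Take the total order 0 < 1 on the vertex set. Then K (dimension 1) consists of the simplices:

  0-simplices (2): [0], [1]
  1-simplices (1): [0,1]

Hence C_0 ≅ Z^2, C_1 ≅ Z^1.

The boundary map ∂_1: C_1 → C_0 is given by ∂[p,q] = [q] − [p].
As a 2×1 matrix over Z this has rank 1, with invariant factors (1).

Reading off H_k = ker ∂_k / im ∂_{k+1}:

  H_0: rank C_0 − rank ∂_1 = 2 − 1 = 1, and the invariant factors of ∂_1 are all 1, so H_0 ≅ Z.
  H_1: rank ker ∂_1 − rank ∂_2 = (1 − 1) − 0 = 0, and there is no ∂_2, so H_1 ≅ 0.

(K is a triangulation of the 1-simplex.)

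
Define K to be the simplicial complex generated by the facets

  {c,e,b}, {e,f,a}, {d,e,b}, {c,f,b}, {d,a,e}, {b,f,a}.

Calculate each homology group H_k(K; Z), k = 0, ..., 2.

Order the vertices as a < b < c < d < e < f. Listing each simplex with vertices in this order, K has dimension 2 with simplices:

  0-simplices (6): a, b, c, d, e, f
  1-simplices (12): ab, ad, ae, af, bc, bd, be, bf, ce, cf, de, ef
  2-simplices (6): abf, ade, aef, bce, bcf, bde

Hence C_0 ≅ Z^6, C_1 ≅ Z^12, C_2 ≅ Z^6.

The boundary map ∂_1: C_1 → C_0 maps an edge to its endpoints' difference, ∂[p,q] = q − p. For instance
  ∂af = f − a.
As a 6×12 matrix over Z this has rank 5, with invariant factors (1,1,1,1,1).

Boundary ∂_2: C_2 → C_1 acts by ∂[p,q,r] = [q,r] − [p,r] + [p,q]. For instance
  ∂bde = de − be + bd,
  ∂aef = ef − af + ae.
As a 12×6 matrix over Z this has rank 6, with invariant factors (1,1,1,1,1,1).

From H_k ≅ ker(∂_k) / im(∂_{k+1}) we obtain:

  H_0: rank C_0 − rank ∂_1 = 6 − 5 = 1, and the invariant factors of ∂_1 are all 1, so H_0 = Z.
  H_1: rank ker ∂_1 − rank ∂_2 = (12 − 5) − 6 = 1, and the invariant factors of ∂_2 are all 1, so H_1 = Z.
  H_2: rank ker ∂_2 − rank ∂_3 = (6 − 6) − 0 = 0, and there is no ∂_3, so H_2 = 0.

H_0 ≅ Z,  H_1 ≅ Z,  H_2 = 0.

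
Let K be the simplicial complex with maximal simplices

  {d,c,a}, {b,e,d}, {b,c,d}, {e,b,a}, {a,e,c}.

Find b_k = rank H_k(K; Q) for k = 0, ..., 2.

Fix the vertex order a < b < c < d < e and write every simplex with vertices in increasing order. Then dim K = 2 and the simplices of K are:

  0-simplices (5): a, b, c, d, e
  1-simplices (10): ab, ac, ad, ae, bc, bd, be, cd, ce, de
  2-simplices (5): abe, acd, ace, bcd, bde

so the chain groups are C_0 ≅ Z^5, C_1 ≅ Z^10, C_2 ≅ Z^5.

∂_1: C_1 → C_0 is given by ∂[p,q] = [q] − [p]. For instance
  ∂cd = d − c.
The 5×10 boundary matrix has rank 4 and Smith normal form diag(1,1,1,1).

Boundary ∂_2: C_2 → C_1 acts by ∂[p,q,r] = [q,r] − [p,r] + [p,q]. For instance
  ∂bcd = cd − bd + bc,
  ∂abe = be − ae + ab.
As a 10×5 matrix over Z this has rank 5, with invariant factors (1,1,1,1,1).

Reading off H_k = ker ∂_k / im ∂_{k+1}:

  H_0: rank C_0 − rank ∂_1 = 5 − 4 = 1, and the invariant factors of ∂_1 are all 1, so H_0 ≅ Z.
  H_1: rank ker ∂_1 − rank ∂_2 = (10 − 4) − 5 = 1, and the invariant factors of ∂_2 are all 1, so H_1 ≅ Z.
  H_2: rank ker ∂_2 − rank ∂_3 = (5 − 5) − 0 = 0, and there is no ∂_3, so H_2 ≅ 0.

As a check, the Euler characteristic is 5 − 10 + 5 = 0, which agrees with 1 − 1 + 0 = 0.

Hence the Betti numbers are b_0 = 1, b_1 = 1, b_2 = 0.

b_0 = 1, b_1 = 1, b_2 = 0.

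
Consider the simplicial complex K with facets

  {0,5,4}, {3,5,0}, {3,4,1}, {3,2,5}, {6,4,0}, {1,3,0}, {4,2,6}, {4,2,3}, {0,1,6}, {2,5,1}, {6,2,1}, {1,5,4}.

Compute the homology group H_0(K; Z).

H_0 ≅ Z.

Fix the vertex order 0 < 1 < 2 < 3 < 4 < 5 < 6 and write every simplex with vertices in increasing order. Then dim K = 2 and the simplices of K are:

  0-simplices (7): [0], [1], [2], [3], [4], [5], [6]
  1-simplices (18): [0,1], [0,3], [0,4], [0,5], [0,6], [1,2], [1,3], [1,4], [1,5], [1,6], [2,3], [2,4], [2,5], [2,6], [3,4], [3,5], [4,5], [4,6]
  2-simplices (12): [0,1,3], [0,1,6], [0,3,5], [0,4,5], [0,4,6], [1,2,5], [1,2,6], [1,3,4], [1,4,5], [2,3,4], [2,3,5], [2,4,6]

so the chain groups are C_0 ≅ Z^7, C_1 ≅ Z^18, C_2 ≅ Z^12.

The boundary map ∂_1: C_1 → C_0 maps an edge to its endpoints' difference, ∂[p,q] = q − p. For instance
  ∂[0,6] = [6] − [0].
As a 7×18 matrix over Z this has rank 6, with invariant factors (1,1,1,1,1,1).

∂_2: C_2 → C_1 sends each 2-simplex [p,q,r] to [q,r] − [p,r] + [p,q]. For instance
  ∂[0,3,5] = [3,5] − [0,5] + [0,3],
  ∂[0,4,5] = [4,5] − [0,5] + [0,4].
The resulting 18×12 matrix has rank 12, and its Smith normal form has invariant factors (1,1,1,1,1,1,1,1,1,1,1,2).

From H_k ≅ ker(∂_k) / im(∂_{k+1}) we obtain:

  H_0: rank C_0 − rank ∂_1 = 7 − 6 = 1, and the invariant factors of ∂_1 are all 1, so H_0 = Z.

(K is a triangulation of the real projective plane RP^2.)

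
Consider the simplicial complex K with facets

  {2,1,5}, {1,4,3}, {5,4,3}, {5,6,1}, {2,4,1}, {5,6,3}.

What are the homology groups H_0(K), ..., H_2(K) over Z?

H_0 ≅ Z,  H_1 ≅ Z,  H_2 = 0.

Take the total order 1 < 2 < 3 < 4 < 5 < 6 on the vertex set. Then K (dimension 2) consists of the simplices:

  0-simplices (6): [1], [2], [3], [4], [5], [6]
  1-simplices (12): [1,2], [1,3], [1,4], [1,5], [1,6], [2,4], [2,5], [3,4], [3,5], [3,6], [4,5], [5,6]
  2-simplices (6): [1,2,4], [1,2,5], [1,3,4], [1,5,6], [3,4,5], [3,5,6]

Hence C_0 ≅ Z^6, C_1 ≅ Z^12, C_2 ≅ Z^6.

The boundary map ∂_1: C_1 → C_0 sends each edge [p,q] (with p < q) to q − p. For instance
  ∂[3,6] = [6] − [3].
As a 6×12 matrix over Z this has rank 5, with invariant factors (1,1,1,1,1).

∂_2: C_2 → C_1 maps a triangle to the signed sum of its edges. For instance
  ∂[3,5,6] = [5,6] − [3,6] + [3,5],
  ∂[1,3,4] = [3,4] − [1,4] + [1,3].
This gives a 12×6 integer matrix of rank 6; reducing to Smith normal form yields diagonal entries (1,1,1,1,1,1).

Reading off H_k = ker ∂_k / im ∂_{k+1}:

  H_0: rank C_0 − rank ∂_1 = 6 − 5 = 1, and the invariant factors of ∂_1 are all 1, so H_0 ≅ Z.
  H_1: rank ker ∂_1 − rank ∂_2 = (12 − 5) − 6 = 1, and the invariant factors of ∂_2 are all 1, so H_1 ≅ Z.
  H_2: rank ker ∂_2 − rank ∂_3 = (6 − 6) − 0 = 0, and there is no ∂_3, so H_2 ≅ 0.

As a check, the Euler characteristic is 6 − 12 + 6 = 0, which agrees with 1 − 1 + 0 = 0.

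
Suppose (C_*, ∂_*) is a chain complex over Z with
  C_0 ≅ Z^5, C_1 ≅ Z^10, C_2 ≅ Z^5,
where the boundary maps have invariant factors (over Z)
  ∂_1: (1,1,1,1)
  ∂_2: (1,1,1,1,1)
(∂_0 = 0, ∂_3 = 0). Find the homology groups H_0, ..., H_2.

H_0 = Z,  H_1 = Z,  H_2 = 0.

H_0: b_0 = 5 − 0 − 4 = 1; torsion from ∂_1 factors > 1: none. So H_0 = Z.
H_1: b_1 = 10 − 4 − 5 = 1; torsion from ∂_2 factors > 1: none. So H_1 = Z.
H_2: b_2 = 5 − 5 − 0 = 0; torsion from ∂_3 factors > 1: none. So H_2 = 0.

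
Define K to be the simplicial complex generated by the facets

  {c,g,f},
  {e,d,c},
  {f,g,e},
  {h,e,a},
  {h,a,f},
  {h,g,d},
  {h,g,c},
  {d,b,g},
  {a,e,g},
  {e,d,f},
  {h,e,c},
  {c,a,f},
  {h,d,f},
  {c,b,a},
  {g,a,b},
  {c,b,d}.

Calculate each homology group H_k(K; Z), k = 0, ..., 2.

Take the total order a < b < c < d < e < f < g < h on the vertex set. Then K (dimension 2) consists of the simplices:

  0-simplices (8): a, b, c, d, e, f, g, h
  1-simplices (24): ab, ac, ae, af, ag, ah, bc, bd, bg, cd, ce, cf, cg, ch, de, df, dg, dh, ef, eg, eh, fg, fh, gh
  2-simplices (16): abc, abg, acf, aeg, aeh, afh, bcd, bdg, cde, ceh, cfg, cgh, def, dfh, dgh, efg

Hence C_0 ≅ Z^8, C_1 ≅ Z^24, C_2 ≅ Z^16.

Boundary ∂_1: C_1 → C_0 is given by ∂[p,q] = [q] − [p].
As a 8×24 matrix over Z this has rank 7, with invariant factors (1,1,1,1,1,1,1).

Boundary ∂_2: C_2 → C_1 acts by ∂[p,q,r] = [q,r] − [p,r] + [p,q]. For instance
  ∂afh = fh − ah + af,
  ∂abc = bc − ac + ab.
The resulting 24×16 matrix has rank 15, and its Smith normal form has invariant factors (1,1,1,1,1,1,1,1,1,1,1,1,1,1,1).

Now H_k = ker ∂_k / im ∂_{k+1}, so:

  H_0: rank C_0 − rank ∂_1 = 8 − 7 = 1, and the invariant factors of ∂_1 are all 1, so H_0 = Z.
  H_1: rank ker ∂_1 − rank ∂_2 = (24 − 7) − 15 = 2, and the invariant factors of ∂_2 are all 1, so H_1 = Z^2.
  H_2: rank ker ∂_2 − rank ∂_3 = (16 − 15) − 0 = 1, and there is no ∂_3, so H_2 = Z.

(K is a triangulation of the torus T^2.)

H_0 ≅ Z,  H_1 ≅ Z^2,  H_2 ≅ Z.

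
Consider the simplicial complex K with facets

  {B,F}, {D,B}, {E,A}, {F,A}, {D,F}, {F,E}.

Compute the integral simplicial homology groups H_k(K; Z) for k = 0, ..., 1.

H_0 = Z,  H_1 = Z^2.

Order the vertices as A < B < D < E < F. Listing each simplex with vertices in this order, K has dimension 1 with simplices:

  0-simplices (5): A, B, D, E, F
  1-simplices (6): AE, AF, BD, BF, DF, EF

Hence C_0 ≅ Z^5, C_1 ≅ Z^6.

∂_1: C_1 → C_0 sends each edge [p,q] (with p < q) to q − p. For instance
  ∂AE = E − A.
As a 5×6 matrix over Z this has rank 4, with invariant factors (1,1,1,1).

Computing H_k = (kernel of ∂_k) / (image of ∂_{k+1}):

  H_0: rank C_0 − rank ∂_1 = 5 − 4 = 1, and the invariant factors of ∂_1 are all 1, so H_0 ≅ Z.
  H_1: rank ker ∂_1 − rank ∂_2 = (6 − 4) − 0 = 2, and there is no ∂_2, so H_1 ≅ Z^2.

As a check, the Euler characteristic is 5 − 6 = -1, which agrees with 1 − 2 = -1.
(K is a triangulation of a wedge of 2 circles.)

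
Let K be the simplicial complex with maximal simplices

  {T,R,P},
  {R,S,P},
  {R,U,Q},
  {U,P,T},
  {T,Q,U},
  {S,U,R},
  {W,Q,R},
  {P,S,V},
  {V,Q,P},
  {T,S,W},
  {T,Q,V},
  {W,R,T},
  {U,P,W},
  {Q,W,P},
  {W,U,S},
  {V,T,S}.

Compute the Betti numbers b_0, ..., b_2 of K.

b_0 = 1, b_1 = 2, b_2 = 1.

Order the vertices as P < Q < R < S < T < U < V < W. Listing each simplex with vertices in this order, K has dimension 2 with simplices:

  0-simplices (8): P, Q, R, S, T, U, V, W
  1-simplices (24): PQ, PR, PS, PT, PU, PV, PW, QR, QT, QU, QV, QW, RS, RT, RU, RW, ST, SU, SV, SW, TU, TV, TW, UW
  2-simplices (16): PQV, PQW, PRS, PRT, PSV, PTU, PUW, QRU, QRW, QTU, QTV, RSU, RTW, STV, STW, SUW

so the chain groups are C_0 ≅ Z^8, C_1 ≅ Z^24, C_2 ≅ Z^16.

∂_1: C_1 → C_0 is given by ∂[p,q] = [q] − [p].
The 8×24 boundary matrix has rank 7 and Smith normal form diag(1,1,1,1,1,1,1).

∂_2: C_2 → C_1 sends each 2-simplex [p,q,r] to [q,r] − [p,r] + [p,q]. For instance
  ∂PRT = RT − PT + PR,
  ∂PTU = TU − PU + PT.
The 24×16 boundary matrix has rank 15 and Smith normal form diag(1,1,1,1,1,1,1,1,1,1,1,1,1,1,1).

Now H_k = ker ∂_k / im ∂_{k+1}, so:

  H_0: rank C_0 − rank ∂_1 = 8 − 7 = 1, and the invariant factors of ∂_1 are all 1, so H_0 ≅ Z.
  H_1: rank ker ∂_1 − rank ∂_2 = (24 − 7) − 15 = 2, and the invariant factors of ∂_2 are all 1, so H_1 ≅ Z^2.
  H_2: rank ker ∂_2 − rank ∂_3 = (16 − 15) − 0 = 1, and there is no ∂_3, so H_2 ≅ Z.

(K is a triangulation of the torus T^2.)

Hence the Betti numbers are b_0 = 1, b_1 = 2, b_2 = 1.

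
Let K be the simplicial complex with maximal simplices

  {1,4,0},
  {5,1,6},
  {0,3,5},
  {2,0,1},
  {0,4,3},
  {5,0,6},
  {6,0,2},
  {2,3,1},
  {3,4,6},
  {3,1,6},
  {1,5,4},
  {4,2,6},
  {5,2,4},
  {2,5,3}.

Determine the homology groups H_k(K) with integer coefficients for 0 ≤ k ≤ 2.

H_0 = Z,  H_1 = Z^2,  H_2 = Z.

Order the vertices as 0 < 1 < 2 < 3 < 4 < 5 < 6. Listing each simplex with vertices in this order, K has dimension 2 with simplices:

  0-simplices (7): [0], [1], [2], [3], [4], [5], [6]
  1-simplices (21): [0,1], [0,2], [0,3], [0,4], [0,5], [0,6], [1,2], [1,3], [1,4], [1,5], [1,6], [2,3], [2,4], [2,5], [2,6], [3,4], [3,5], [3,6], [4,5], [4,6], [5,6]
  2-simplices (14): [0,1,2], [0,1,4], [0,2,6], [0,3,4], [0,3,5], [0,5,6], [1,2,3], [1,3,6], [1,4,5], [1,5,6], [2,3,5], [2,4,5], [2,4,6], [3,4,6]

giving chain groups C_0 ≅ Z^7, C_1 ≅ Z^21, C_2 ≅ Z^14.

∂_1: C_1 → C_0 is given by ∂[p,q] = [q] − [p]. For instance
  ∂[1,6] = [6] − [1].
The 7×21 boundary matrix has rank 6 and Smith normal form diag(1,1,1,1,1,1).

Boundary ∂_2: C_2 → C_1 maps a triangle to the signed sum of its edges. For instance
  ∂[0,3,4] = [3,4] − [0,4] + [0,3],
  ∂[1,3,6] = [3,6] − [1,6] + [1,3].
This gives a 21×14 integer matrix of rank 13; reducing to Smith normal form yields diagonal entries (1,1,1,1,1,1,1,1,1,1,1,1,1).

From H_k ≅ ker(∂_k) / im(∂_{k+1}) we obtain:

  H_0: rank C_0 − rank ∂_1 = 7 − 6 = 1, and the invariant factors of ∂_1 are all 1, so H_0 ≅ Z.
  H_1: rank ker ∂_1 − rank ∂_2 = (21 − 6) − 13 = 2, and the invariant factors of ∂_2 are all 1, so H_1 ≅ Z^2.
  H_2: rank ker ∂_2 − rank ∂_3 = (14 − 13) − 0 = 1, and there is no ∂_3, so H_2 ≅ Z.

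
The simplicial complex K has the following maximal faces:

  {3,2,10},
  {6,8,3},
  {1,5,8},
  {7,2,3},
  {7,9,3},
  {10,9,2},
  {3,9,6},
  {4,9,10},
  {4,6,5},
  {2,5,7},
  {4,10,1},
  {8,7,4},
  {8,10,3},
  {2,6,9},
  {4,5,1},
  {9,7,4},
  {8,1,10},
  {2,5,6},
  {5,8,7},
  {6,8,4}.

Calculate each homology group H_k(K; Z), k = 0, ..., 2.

Order the vertices as 1 < 2 < 3 < 4 < 5 < 6 < 7 < 8 < 9 < 10. Listing each simplex with vertices in this order, K has dimension 2 with simplices:

  0-simplices (10): [1], [2], [3], [4], [5], [6], [7], [8], [9], [10]
  1-simplices (30): (30 of them)
  2-simplices (20): (20 of them)

Hence C_0 ≅ Z^10, C_1 ≅ Z^30, C_2 ≅ Z^20.

Boundary ∂_1: C_1 → C_0 sends each edge [p,q] (with p < q) to q − p.
The 10×30 boundary matrix has rank 9 and Smith normal form diag(1,1,1,1,1,1,1,1,1).

The boundary map ∂_2: C_2 → C_1 sends each 2-simplex [p,q,r] to [q,r] − [p,r] + [p,q]. For instance
  ∂[2,5,6] = [5,6] − [2,6] + [2,5],
  ∂[4,7,8] = [7,8] − [4,8] + [4,7].
The 30×20 boundary matrix has rank 20 and Smith normal form diag(1,1,1,1,1,1,1,1,1,1,1,1,1,1,1,1,1,1,1,2).

From H_k ≅ ker(∂_k) / im(∂_{k+1}) we obtain:

  H_0: rank C_0 − rank ∂_1 = 10 − 9 = 1, and the invariant factors of ∂_1 are all 1, so H_0 = Z.
  H_1: rank ker ∂_1 − rank ∂_2 = (30 − 9) − 20 = 1, and ∂_2 has invariant factor 2 > 1, so H_1 = Z ⊕ Z/2.
  H_2: rank ker ∂_2 − rank ∂_3 = (20 − 20) − 0 = 0, and there is no ∂_3, so H_2 = 0.

(K is a triangulation of the Klein bottle.)

H_0 ≅ Z,  H_1 ≅ Z ⊕ Z/2,  H_2 = 0.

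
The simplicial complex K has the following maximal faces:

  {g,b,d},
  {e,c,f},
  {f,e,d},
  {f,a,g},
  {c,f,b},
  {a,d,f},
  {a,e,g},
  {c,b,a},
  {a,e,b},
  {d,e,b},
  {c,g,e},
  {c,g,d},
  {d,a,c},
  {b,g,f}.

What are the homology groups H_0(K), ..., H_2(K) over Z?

We work with the vertex ordering a < b < c < d < e < f < g. The simplices of K, each written with vertices in increasing order, are:

  0-simplices (7): a, b, c, d, e, f, g
  1-simplices (21): ab, ac, ad, ae, af, ag, bc, bd, be, bf, bg, cd, ce, cf, cg, de, df, dg, ef, eg, fg
  2-simplices (14): abc, abe, acd, adf, aeg, afg, bcf, bde, bdg, bfg, cdg, cef, ceg, def

Hence C_0 ≅ Z^7, C_1 ≅ Z^21, C_2 ≅ Z^14.

∂_1: C_1 → C_0 is given by ∂[p,q] = [q] − [p]. For instance
  ∂bf = f − b.
As a 7×21 matrix over Z this has rank 6, with invariant factors (1,1,1,1,1,1).

The boundary map ∂_2: C_2 → C_1 acts by ∂[p,q,r] = [q,r] − [p,r] + [p,q]. For instance
  ∂adf = df − af + ad,
  ∂cdg = dg − cg + cd.
The 21×14 boundary matrix has rank 13 and Smith normal form diag(1,1,1,1,1,1,1,1,1,1,1,1,1).

Now H_k = ker ∂_k / im ∂_{k+1}, so:

  H_0: rank C_0 − rank ∂_1 = 7 − 6 = 1, and the invariant factors of ∂_1 are all 1, so H_0 ≅ Z.
  H_1: rank ker ∂_1 − rank ∂_2 = (21 − 6) − 13 = 2, and the invariant factors of ∂_2 are all 1, so H_1 ≅ Z^2.
  H_2: rank ker ∂_2 − rank ∂_3 = (14 − 13) − 0 = 1, and there is no ∂_3, so H_2 ≅ Z.

H_0 ≅ Z,  H_1 ≅ Z^2,  H_2 ≅ Z.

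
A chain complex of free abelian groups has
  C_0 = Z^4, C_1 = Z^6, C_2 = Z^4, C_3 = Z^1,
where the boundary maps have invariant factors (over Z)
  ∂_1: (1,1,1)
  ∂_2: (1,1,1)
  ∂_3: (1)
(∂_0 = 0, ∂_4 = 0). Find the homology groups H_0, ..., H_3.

H_0 = Z,  H_1 = 0,  H_2 = 0,  H_3 = 0.

H_0: b_0 = 4 − 0 − 3 = 1; torsion from ∂_1 factors > 1: none. So H_0 = Z.
H_1: b_1 = 6 − 3 − 3 = 0; torsion from ∂_2 factors > 1: none. So H_1 = 0.
H_2: b_2 = 4 − 3 − 1 = 0; torsion from ∂_3 factors > 1: none. So H_2 = 0.
H_3: b_3 = 1 − 1 − 0 = 0; torsion from ∂_4 factors > 1: none. So H_3 = 0.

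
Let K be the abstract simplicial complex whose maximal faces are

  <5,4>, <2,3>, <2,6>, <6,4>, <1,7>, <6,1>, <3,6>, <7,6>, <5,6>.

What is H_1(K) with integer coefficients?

K has 7 vertices, 9 edges.
rank ∂_1 = 6, rank ∂_2 = 0 ⇒ b_1 = 9 − 6 − 0 = 3. So H_1 = Z^3.

H_1 ≅ Z^3.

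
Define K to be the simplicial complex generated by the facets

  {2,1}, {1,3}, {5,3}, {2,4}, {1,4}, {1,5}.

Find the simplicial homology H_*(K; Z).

H_0 ≅ Z,  H_1 ≅ Z^2.

Take the total order 1 < 2 < 3 < 4 < 5 on the vertex set. Then K (dimension 1) consists of the simplices:

  0-simplices (5): [1], [2], [3], [4], [5]
  1-simplices (6): [1,2], [1,3], [1,4], [1,5], [2,4], [3,5]

so the chain groups are C_0 ≅ Z^5, C_1 ≅ Z^6.

The boundary map ∂_1: C_1 → C_0 maps an edge to its endpoints' difference, ∂[p,q] = q − p.
The 5×6 boundary matrix has rank 4 and Smith normal form diag(1,1,1,1).

Reading off H_k = ker ∂_k / im ∂_{k+1}:

  H_0: rank C_0 − rank ∂_1 = 5 − 4 = 1, and the invariant factors of ∂_1 are all 1, so H_0 ≅ Z.
  H_1: rank ker ∂_1 − rank ∂_2 = (6 − 4) − 0 = 2, and there is no ∂_2, so H_1 ≅ Z^2.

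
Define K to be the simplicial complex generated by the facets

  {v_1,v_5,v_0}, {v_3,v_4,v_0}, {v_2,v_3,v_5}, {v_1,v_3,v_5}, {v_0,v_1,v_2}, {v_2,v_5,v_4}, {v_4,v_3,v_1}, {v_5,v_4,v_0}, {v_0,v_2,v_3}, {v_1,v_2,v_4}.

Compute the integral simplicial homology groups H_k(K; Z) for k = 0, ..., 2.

H_0 ≅ Z,  H_1 ≅ Z/2,  H_2 = 0.

Take the total order v_0 < v_1 < v_2 < v_3 < v_4 < v_5 on the vertex set. Then K (dimension 2) consists of the simplices:

  0-simplices (6): [v_0], [v_1], [v_2], [v_3], [v_4], [v_5]
  1-simplices (15): (15 of them)
  2-simplices (10): [v_0,v_1,v_2], [v_0,v_1,v_5], [v_0,v_2,v_3], [v_0,v_3,v_4], [v_0,v_4,v_5], [v_1,v_2,v_4], [v_1,v_3,v_4], [v_1,v_3,v_5], [v_2,v_3,v_5], [v_2,v_4,v_5]

Hence C_0 ≅ Z^6, C_1 ≅ Z^15, C_2 ≅ Z^10.

Boundary ∂_1: C_1 → C_0 sends each edge [p,q] (with p < q) to q − p.
The 6×15 boundary matrix has rank 5 and Smith normal form diag(1,1,1,1,1).

∂_2: C_2 → C_1 sends each 2-simplex [p,q,r] to [q,r] − [p,r] + [p,q]. For instance
  ∂[v_1,v_3,v_5] = [v_3,v_5] − [v_1,v_5] + [v_1,v_3],
  ∂[v_1,v_3,v_4] = [v_3,v_4] − [v_1,v_4] + [v_1,v_3].
The resulting 15×10 matrix has rank 10, and its Smith normal form has invariant factors (1,1,1,1,1,1,1,1,1,2).

Now H_k = ker ∂_k / im ∂_{k+1}, so:

  H_0: rank C_0 − rank ∂_1 = 6 − 5 = 1, and the invariant factors of ∂_1 are all 1, so H_0 = Z.
  H_1: rank ker ∂_1 − rank ∂_2 = (15 − 5) − 10 = 0, and ∂_2 has invariant factor 2 > 1, so H_1 = Z/2.
  H_2: rank ker ∂_2 − rank ∂_3 = (10 − 10) − 0 = 0, and there is no ∂_3, so H_2 = 0.

(K is a triangulation of the real projective plane RP^2.)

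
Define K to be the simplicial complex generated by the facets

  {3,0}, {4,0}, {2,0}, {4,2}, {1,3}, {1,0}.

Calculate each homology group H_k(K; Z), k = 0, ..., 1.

H_0 ≅ Z,  H_1 ≅ Z^2.

K has 5 vertices, 6 edges.
rank ∂_0 = 0, rank ∂_1 = 4 ⇒ b_0 = 5 − 0 − 4 = 1; all invariant factors of ∂_1 are 1 so no torsion. So H_0 = Z.
rank ∂_1 = 4, rank ∂_2 = 0 ⇒ b_1 = 6 − 4 − 0 = 2. So H_1 = Z^2.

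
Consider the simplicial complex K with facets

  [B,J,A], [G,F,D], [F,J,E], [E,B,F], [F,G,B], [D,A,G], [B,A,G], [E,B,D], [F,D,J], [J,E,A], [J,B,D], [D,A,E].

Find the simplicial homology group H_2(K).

H_2 ≅ 0.

Fix the vertex order A < B < D < E < F < G < J and write every simplex with vertices in increasing order. Then dim K = 2 and the simplices of K are:

  0-simplices (7): A, B, D, E, F, G, J
  1-simplices (18): AB, AD, AE, AG, AJ, BD, BE, BF, BG, BJ, DE, DF, DG, DJ, EF, EJ, FG, FJ
  2-simplices (12): ABG, ABJ, ADE, ADG, AEJ, BDE, BDJ, BEF, BFG, DFG, DFJ, EFJ

Hence C_0 ≅ Z^7, C_1 ≅ Z^18, C_2 ≅ Z^12.

Boundary ∂_1: C_1 → C_0 is given by ∂[p,q] = [q] − [p].
As a 7×18 matrix over Z this has rank 6, with invariant factors (1,1,1,1,1,1).

Boundary ∂_2: C_2 → C_1 maps a triangle to the signed sum of its edges. For instance
  ∂BDE = DE − BE + BD,
  ∂ADE = DE − AE + AD.
As a 18×12 matrix over Z this has rank 12, with invariant factors (1,1,1,1,1,1,1,1,1,1,1,2).

Computing H_k = (kernel of ∂_k) / (image of ∂_{k+1}):

  H_2: rank ker ∂_2 − rank ∂_3 = (12 − 12) − 0 = 0, and there is no ∂_3, so H_2 ≅ 0.

(K is a triangulation of the real projective plane RP^2.)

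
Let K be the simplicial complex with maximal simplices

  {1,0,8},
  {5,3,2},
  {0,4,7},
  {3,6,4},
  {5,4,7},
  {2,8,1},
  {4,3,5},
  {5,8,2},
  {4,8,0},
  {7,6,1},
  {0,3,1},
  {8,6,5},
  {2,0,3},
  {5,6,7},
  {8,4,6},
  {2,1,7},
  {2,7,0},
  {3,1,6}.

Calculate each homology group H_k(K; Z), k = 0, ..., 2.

Fix the vertex order 0 < 1 < 2 < 3 < 4 < 5 < 6 < 7 < 8 and write every simplex with vertices in increasing order. Then dim K = 2 and the simplices of K are:

  0-simplices (9): [0], [1], [2], [3], [4], [5], [6], [7], [8]
  1-simplices (27): (27 of them)
  2-simplices (18): [0,1,3], [0,1,8], [0,2,3], [0,2,7], [0,4,7], [0,4,8], [1,2,7], [1,2,8], [1,3,6], [1,6,7], [2,3,5], [2,5,8], [3,4,5], [3,4,6], [4,5,7], [4,6,8], [5,6,7], [5,6,8]

so the chain groups are C_0 ≅ Z^9, C_1 ≅ Z^27, C_2 ≅ Z^18.

∂_1: C_1 → C_0 is given by ∂[p,q] = [q] − [p]. For instance
  ∂[3,5] = [5] − [3].
As a 9×27 matrix over Z this has rank 8, with invariant factors (1,1,1,1,1,1,1,1).

The boundary map ∂_2: C_2 → C_1 maps a triangle to the signed sum of its edges. For instance
  ∂[4,6,8] = [6,8] − [4,8] + [4,6],
  ∂[1,2,7] = [2,7] − [1,7] + [1,2].
This gives a 27×18 integer matrix of rank 18; reducing to Smith normal form yields diagonal entries (1,1,1,1,1,1,1,1,1,1,1,1,1,1,1,1,1,2).

Reading off H_k = ker ∂_k / im ∂_{k+1}:

  H_0: rank C_0 − rank ∂_1 = 9 − 8 = 1, and the invariant factors of ∂_1 are all 1, so H_0 = Z.
  H_1: rank ker ∂_1 − rank ∂_2 = (27 − 8) − 18 = 1, and ∂_2 has invariant factor 2 > 1, so H_1 = Z ⊕ Z/2Z.
  H_2: rank ker ∂_2 − rank ∂_3 = (18 − 18) − 0 = 0, and there is no ∂_3, so H_2 = 0.

As a check, the Euler characteristic is 9 − 27 + 18 = 0, which agrees with 1 − 1 + 0 = 0.

H_0 = Z,  H_1 = Z ⊕ Z/2Z,  H_2 = 0.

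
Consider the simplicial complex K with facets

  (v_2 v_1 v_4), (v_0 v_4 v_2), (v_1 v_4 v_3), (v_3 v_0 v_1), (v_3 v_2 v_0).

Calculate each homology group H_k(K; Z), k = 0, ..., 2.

H_0 = Z,  H_1 = Z,  H_2 = 0.

Take the total order v_0 < v_1 < v_2 < v_3 < v_4 on the vertex set. Then K (dimension 2) consists of the simplices:

  0-simplices (5): [v_0], [v_1], [v_2], [v_3], [v_4]
  1-simplices (10): [v_0,v_1], [v_0,v_2], [v_0,v_3], [v_0,v_4], [v_1,v_2], [v_1,v_3], [v_1,v_4], [v_2,v_3], [v_2,v_4], [v_3,v_4]
  2-simplices (5): [v_0,v_1,v_3], [v_0,v_2,v_3], [v_0,v_2,v_4], [v_1,v_2,v_4], [v_1,v_3,v_4]

so the chain groups are C_0 ≅ Z^5, C_1 ≅ Z^10, C_2 ≅ Z^5.

The boundary map ∂_1: C_1 → C_0 is given by ∂[p,q] = [q] − [p]. For instance
  ∂[v_1,v_3] = [v_3] − [v_1].
As a 5×10 matrix over Z this has rank 4, with invariant factors (1,1,1,1).

Boundary ∂_2: C_2 → C_1 acts by ∂[p,q,r] = [q,r] − [p,r] + [p,q]. For instance
  ∂[v_0,v_2,v_3] = [v_2,v_3] − [v_0,v_3] + [v_0,v_2],
  ∂[v_1,v_2,v_4] = [v_2,v_4] − [v_1,v_4] + [v_1,v_2].
This gives a 10×5 integer matrix of rank 5; reducing to Smith normal form yields diagonal entries (1,1,1,1,1).

Now H_k = ker ∂_k / im ∂_{k+1}, so:

  H_0: rank C_0 − rank ∂_1 = 5 − 4 = 1, and the invariant factors of ∂_1 are all 1, so H_0 = Z.
  H_1: rank ker ∂_1 − rank ∂_2 = (10 − 4) − 5 = 1, and the invariant factors of ∂_2 are all 1, so H_1 = Z.
  H_2: rank ker ∂_2 − rank ∂_3 = (5 − 5) − 0 = 0, and there is no ∂_3, so H_2 = 0.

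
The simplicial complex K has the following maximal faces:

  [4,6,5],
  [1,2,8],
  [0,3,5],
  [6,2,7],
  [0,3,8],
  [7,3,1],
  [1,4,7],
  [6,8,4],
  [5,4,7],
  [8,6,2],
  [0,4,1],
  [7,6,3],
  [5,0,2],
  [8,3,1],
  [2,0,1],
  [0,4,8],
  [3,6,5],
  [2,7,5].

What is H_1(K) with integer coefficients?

H_1 = Z ⊕ Z/2Z.

K has 9 vertices, 27 edges, 18 triangles.
rank ∂_1 = 8, rank ∂_2 = 18 ⇒ b_1 = 27 − 8 − 18 = 1; ∂_2 has invariant factor(s) [2] giving torsion. So H_1 = Z ⊕ Z/2Z.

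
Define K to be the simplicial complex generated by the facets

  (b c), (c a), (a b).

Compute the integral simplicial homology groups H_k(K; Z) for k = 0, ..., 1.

Take the total order a < b < c on the vertex set. Then K (dimension 1) consists of the simplices:

  0-simplices (3): a, b, c
  1-simplices (3): ab, ac, bc

giving chain groups C_0 ≅ Z^3, C_1 ≅ Z^3.

∂_1: C_1 → C_0 maps an edge to its endpoints' difference, ∂[p,q] = q − p.
The resulting 3×3 matrix has rank 2, and its Smith normal form has invariant factors (1,1).

Now H_k = ker ∂_k / im ∂_{k+1}, so:

  H_0: rank C_0 − rank ∂_1 = 3 − 2 = 1, and the invariant factors of ∂_1 are all 1, so H_0 = Z.
  H_1: rank ker ∂_1 − rank ∂_2 = (3 − 2) − 0 = 1, and there is no ∂_2, so H_1 = Z.

(K is a triangulation of the circle S^1.)

H_0 ≅ Z,  H_1 ≅ Z.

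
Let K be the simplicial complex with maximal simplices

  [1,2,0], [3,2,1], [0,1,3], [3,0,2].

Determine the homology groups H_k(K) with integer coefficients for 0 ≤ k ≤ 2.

H_0 ≅ Z,  H_1 = 0,  H_2 ≅ Z.

Take the total order 0 < 1 < 2 < 3 on the vertex set. Then K (dimension 2) consists of the simplices:

  0-simplices (4): [0], [1], [2], [3]
  1-simplices (6): [0,1], [0,2], [0,3], [1,2], [1,3], [2,3]
  2-simplices (4): [0,1,2], [0,1,3], [0,2,3], [1,2,3]

giving chain groups C_0 ≅ Z^4, C_1 ≅ Z^6, C_2 ≅ Z^4.

∂_1: C_1 → C_0 maps an edge to its endpoints' difference, ∂[p,q] = q − p. For instance
  ∂[2,3] = [3] − [2].
As a 4×6 matrix over Z this has rank 3, with invariant factors (1,1,1).

∂_2: C_2 → C_1 maps a triangle to the signed sum of its edges. For instance
  ∂[0,1,3] = [1,3] − [0,3] + [0,1],
  ∂[1,2,3] = [2,3] − [1,3] + [1,2].
As a 6×4 matrix over Z this has rank 3, with invariant factors (1,1,1).

Reading off H_k = ker ∂_k / im ∂_{k+1}:

  H_0: rank C_0 − rank ∂_1 = 4 − 3 = 1, and the invariant factors of ∂_1 are all 1, so H_0 ≅ Z.
  H_1: rank ker ∂_1 − rank ∂_2 = (6 − 3) − 3 = 0, and the invariant factors of ∂_2 are all 1, so H_1 ≅ 0.
  H_2: rank ker ∂_2 − rank ∂_3 = (4 − 3) − 0 = 1, and there is no ∂_3, so H_2 ≅ Z.

As a check, the Euler characteristic is 4 − 6 + 4 = 2, which agrees with 1 − 0 + 1 = 2.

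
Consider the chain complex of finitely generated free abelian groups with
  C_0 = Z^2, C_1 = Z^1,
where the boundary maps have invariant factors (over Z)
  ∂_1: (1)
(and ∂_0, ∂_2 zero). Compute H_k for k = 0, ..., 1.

H_0: b_0 = 2 − 0 − 1 = 1; torsion from ∂_1 factors > 1: none. So H_0 = Z.
H_1: b_1 = 1 − 1 − 0 = 0; torsion from ∂_2 factors > 1: none. So H_1 = 0.

H_0 = Z,  H_1 = 0.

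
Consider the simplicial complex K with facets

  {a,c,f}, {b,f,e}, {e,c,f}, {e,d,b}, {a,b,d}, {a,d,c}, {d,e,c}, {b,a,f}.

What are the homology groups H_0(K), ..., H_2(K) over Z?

H_0 ≅ Z,  H_1 = 0,  H_2 ≅ Z.

K has 6 vertices, 12 edges, 8 triangles.
rank ∂_0 = 0, rank ∂_1 = 5 ⇒ b_0 = 6 − 0 − 5 = 1; all invariant factors of ∂_1 are 1 so no torsion. So H_0 ≅ Z.
rank ∂_1 = 5, rank ∂_2 = 7 ⇒ b_1 = 12 − 5 − 7 = 0; all invariant factors of ∂_2 are 1 so no torsion. So H_1 ≅ 0.
rank ∂_2 = 7, rank ∂_3 = 0 ⇒ b_2 = 8 − 7 − 0 = 1. So H_2 ≅ Z.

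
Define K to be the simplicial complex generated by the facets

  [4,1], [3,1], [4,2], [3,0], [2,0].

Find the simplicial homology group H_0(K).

Take the total order 0 < 1 < 2 < 3 < 4 on the vertex set. Then K (dimension 1) consists of the simplices:

  0-simplices (5): [0], [1], [2], [3], [4]
  1-simplices (5): [0,2], [0,3], [1,3], [1,4], [2,4]

Hence C_0 ≅ Z^5, C_1 ≅ Z^5.

Boundary ∂_1: C_1 → C_0 maps an edge to its endpoints' difference, ∂[p,q] = q − p.
The resulting 5×5 matrix has rank 4, and its Smith normal form has invariant factors (1,1,1,1).

Reading off H_k = ker ∂_k / im ∂_{k+1}:

  H_0: rank C_0 − rank ∂_1 = 5 − 4 = 1, and the invariant factors of ∂_1 are all 1, so H_0 = Z.

(K is a triangulation of the circle S^1.)

H_0 ≅ Z.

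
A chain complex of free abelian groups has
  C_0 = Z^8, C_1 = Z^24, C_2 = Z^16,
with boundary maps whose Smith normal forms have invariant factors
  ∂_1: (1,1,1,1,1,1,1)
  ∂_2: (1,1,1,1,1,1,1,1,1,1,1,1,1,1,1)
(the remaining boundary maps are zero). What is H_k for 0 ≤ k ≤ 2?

H_0: b_0 = 8 − 0 − 7 = 1; torsion from ∂_1 factors > 1: none. So H_0 = Z.
H_1: b_1 = 24 − 7 − 15 = 2; torsion from ∂_2 factors > 1: none. So H_1 = Z^2.
H_2: b_2 = 16 − 15 − 0 = 1; torsion from ∂_3 factors > 1: none. So H_2 = Z.

H_0 = Z,  H_1 = Z^2,  H_2 = Z.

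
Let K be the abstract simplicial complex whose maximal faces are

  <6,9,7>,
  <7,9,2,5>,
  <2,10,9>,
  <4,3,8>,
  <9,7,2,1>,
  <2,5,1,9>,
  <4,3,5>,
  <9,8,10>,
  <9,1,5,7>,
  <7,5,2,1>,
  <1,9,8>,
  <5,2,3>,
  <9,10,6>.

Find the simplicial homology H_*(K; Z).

Order the vertices as 1 < 2 < 3 < 4 < 5 < 6 < 7 < 8 < 9 < 10. Listing each simplex with vertices in this order, K has dimension 3 with simplices:

  0-simplices (10): [1], [2], [3], [4], [5], [6], [7], [8], [9], [10]
  1-simplices (24): (24 of them)
  2-simplices (18): (18 of them)
  3-simplices (5): [1,2,5,7], [1,2,5,9], [1,2,7,9], [1,5,7,9], [2,5,7,9]

Hence C_0 ≅ Z^10, C_1 ≅ Z^24, C_2 ≅ Z^18, C_3 ≅ Z^5.

∂_1: C_1 → C_0 is given by ∂[p,q] = [q] − [p]. For instance
  ∂[2,10] = [10] − [2].
The resulting 10×24 matrix has rank 9, and its Smith normal form has invariant factors (1,1,1,1,1,1,1,1,1).

Boundary ∂_2: C_2 → C_1 sends each 2-simplex [p,q,r] to [q,r] − [p,r] + [p,q]. For instance
  ∂[6,7,9] = [7,9] − [6,9] + [6,7],
  ∂[5,7,9] = [7,9] − [5,9] + [5,7].
As a 24×18 matrix over Z this has rank 14, with invariant factors (1,1,1,1,1,1,1,1,1,1,1,1,1,1).

The boundary map ∂_3: C_3 → C_2 sends each 3-simplex σ to the alternating sum Σ_i (−1)^i (σ with its i-th vertex removed). For instance
  ∂[1,2,5,9] = [2,5,9] − [1,5,9] + [1,2,9] − [1,2,5],
  ∂[2,5,7,9] = [5,7,9] − [2,7,9] + [2,5,9] − [2,5,7].
This gives a 18×5 integer matrix of rank 4; reducing to Smith normal form yields diagonal entries (1,1,1,1).

Now H_k = ker ∂_k / im ∂_{k+1}, so:

  H_0: rank C_0 − rank ∂_1 = 10 − 9 = 1, and the invariant factors of ∂_1 are all 1, so H_0 ≅ Z.
  H_1: rank ker ∂_1 − rank ∂_2 = (24 − 9) − 14 = 1, and the invariant factors of ∂_2 are all 1, so H_1 ≅ Z.
  H_2: rank ker ∂_2 − rank ∂_3 = (18 − 14) − 4 = 0, and the invariant factors of ∂_3 are all 1, so H_2 ≅ 0.
  H_3: rank ker ∂_3 − rank ∂_4 = (5 − 4) − 0 = 1, and there is no ∂_4, so H_3 ≅ Z.

As a check, the Euler characteristic is 10 − 24 + 18 − 5 = -1, which agrees with 1 − 1 + 0 − 1 = -1.

H_0 ≅ Z,  H_1 ≅ Z,  H_2 = 0,  H_3 ≅ Z.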